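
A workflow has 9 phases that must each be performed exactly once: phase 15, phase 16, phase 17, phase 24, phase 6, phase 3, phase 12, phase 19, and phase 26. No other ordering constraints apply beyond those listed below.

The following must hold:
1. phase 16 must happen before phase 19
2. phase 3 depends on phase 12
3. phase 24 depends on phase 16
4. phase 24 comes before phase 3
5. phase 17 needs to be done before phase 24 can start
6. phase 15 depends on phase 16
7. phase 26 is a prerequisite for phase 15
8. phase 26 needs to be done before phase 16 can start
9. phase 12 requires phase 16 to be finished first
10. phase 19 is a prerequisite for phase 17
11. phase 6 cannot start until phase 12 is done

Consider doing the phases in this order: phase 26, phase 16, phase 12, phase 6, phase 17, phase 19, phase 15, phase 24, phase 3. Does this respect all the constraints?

Here phase 19 comes after phase 17.
But one of the constraints requires phase 19 before phase 17, so this ordering violates it.

No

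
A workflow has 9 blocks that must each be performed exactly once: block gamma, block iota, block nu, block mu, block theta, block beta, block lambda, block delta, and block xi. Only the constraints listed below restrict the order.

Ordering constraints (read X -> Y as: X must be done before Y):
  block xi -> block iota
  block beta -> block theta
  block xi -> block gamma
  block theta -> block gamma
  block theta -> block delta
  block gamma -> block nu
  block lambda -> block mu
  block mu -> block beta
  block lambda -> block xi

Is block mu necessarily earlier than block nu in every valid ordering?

Yes

There is a constraint chain block mu → block beta → block theta → block gamma → block nu.
Hence block mu necessarily comes before block nu.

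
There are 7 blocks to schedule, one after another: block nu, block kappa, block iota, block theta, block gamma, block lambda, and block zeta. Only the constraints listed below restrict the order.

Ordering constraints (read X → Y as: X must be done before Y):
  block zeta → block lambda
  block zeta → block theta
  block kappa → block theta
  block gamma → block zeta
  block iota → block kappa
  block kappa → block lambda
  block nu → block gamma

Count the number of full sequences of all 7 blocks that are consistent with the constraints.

20

The blocks with no prerequisites are block nu, block iota; any of them can be placed first.
Counting all ways to extend the partial order to a total order gives 20.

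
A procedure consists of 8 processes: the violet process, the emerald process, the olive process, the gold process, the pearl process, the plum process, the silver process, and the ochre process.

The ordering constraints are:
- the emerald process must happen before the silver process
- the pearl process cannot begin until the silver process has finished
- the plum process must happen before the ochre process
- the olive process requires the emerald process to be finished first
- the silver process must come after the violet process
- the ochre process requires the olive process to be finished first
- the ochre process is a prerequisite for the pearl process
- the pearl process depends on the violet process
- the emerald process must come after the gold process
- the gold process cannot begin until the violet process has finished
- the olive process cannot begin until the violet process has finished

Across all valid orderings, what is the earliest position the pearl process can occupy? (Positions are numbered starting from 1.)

Every process that must precede the pearl process has to come before it. Tracing all chains that end at the pearl process, those processes are: the violet process, the emerald process, the olive process, the gold process, the plum process, the silver process, the ochre process — 7 in total.
So at minimum 7 processes come before the pearl process, putting the pearl process no earlier than position 8. That position is achievable by scheduling exactly those predecessors first.

8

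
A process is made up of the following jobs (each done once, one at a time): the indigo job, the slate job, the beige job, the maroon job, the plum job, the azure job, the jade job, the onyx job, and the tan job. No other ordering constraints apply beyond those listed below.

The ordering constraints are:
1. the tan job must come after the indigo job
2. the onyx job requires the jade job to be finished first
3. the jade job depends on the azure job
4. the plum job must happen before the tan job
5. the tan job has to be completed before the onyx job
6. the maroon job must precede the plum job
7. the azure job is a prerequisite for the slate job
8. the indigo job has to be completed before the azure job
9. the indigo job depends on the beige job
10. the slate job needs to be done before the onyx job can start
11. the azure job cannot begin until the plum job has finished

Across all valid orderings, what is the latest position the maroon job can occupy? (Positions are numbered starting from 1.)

Following every chain forward from the maroon job, the jobs that must come later are the slate job, the plum job, the azure job, the jade job, the onyx job, the tan job — 6 of them.
With 6 mandatory successors out of 9 jobs total, the latest slot for the maroon job is 9−6 = 3, and it's reachable by doing all non-successors before the maroon job.

3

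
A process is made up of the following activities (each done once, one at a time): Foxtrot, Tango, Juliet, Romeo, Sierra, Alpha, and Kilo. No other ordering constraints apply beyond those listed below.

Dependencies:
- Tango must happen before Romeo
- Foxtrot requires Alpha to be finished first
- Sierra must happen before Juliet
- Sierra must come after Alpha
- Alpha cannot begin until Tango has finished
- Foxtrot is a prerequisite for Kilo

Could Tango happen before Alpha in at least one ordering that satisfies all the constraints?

Every valid ordering already has Tango before Alpha (the constraints require it), so in particular at least one does.

Yes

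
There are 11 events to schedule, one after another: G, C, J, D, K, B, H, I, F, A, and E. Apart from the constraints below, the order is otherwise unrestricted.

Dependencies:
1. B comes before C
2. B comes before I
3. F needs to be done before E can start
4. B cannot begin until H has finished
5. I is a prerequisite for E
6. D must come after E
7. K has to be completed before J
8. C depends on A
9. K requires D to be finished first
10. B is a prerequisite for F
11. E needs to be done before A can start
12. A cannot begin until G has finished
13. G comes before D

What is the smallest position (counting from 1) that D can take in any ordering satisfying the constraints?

7

Working backwards through the constraints from D, its full set of required predecessors is G, B, H, I, F, E — 6 of them.
With 6 mandatory predecessors, the earliest D can sit is position 6+1 = 7, and placing just those 6 first achieves it.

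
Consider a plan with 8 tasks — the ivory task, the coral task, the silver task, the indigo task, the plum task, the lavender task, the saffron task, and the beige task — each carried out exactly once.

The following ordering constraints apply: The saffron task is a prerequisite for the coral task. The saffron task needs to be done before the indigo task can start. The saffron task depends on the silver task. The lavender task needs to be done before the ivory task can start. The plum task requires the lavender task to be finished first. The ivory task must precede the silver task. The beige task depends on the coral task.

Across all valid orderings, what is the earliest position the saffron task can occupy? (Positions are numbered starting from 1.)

The tasks that are forced before the saffron task, directly or transitively, are the ivory task, the silver task, the lavender task. That's 3 tasks.
With 3 mandatory predecessors, the earliest the saffron task can sit is position 3+1 = 4, and placing just those 3 first achieves it.

4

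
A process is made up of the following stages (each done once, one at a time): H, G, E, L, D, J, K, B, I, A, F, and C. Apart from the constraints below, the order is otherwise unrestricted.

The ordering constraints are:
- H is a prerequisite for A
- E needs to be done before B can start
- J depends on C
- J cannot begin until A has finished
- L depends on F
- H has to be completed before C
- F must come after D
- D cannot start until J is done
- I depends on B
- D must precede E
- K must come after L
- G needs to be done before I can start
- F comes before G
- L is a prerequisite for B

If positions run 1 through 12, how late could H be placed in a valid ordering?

1

Every stage that must follow H has to come after it. Tracing all chains starting from H, those stages are: G, E, L, D, J, K, B, I, A, F, C — 11 in total.
With 11 mandatory successors out of 12 stages total, the latest slot for H is 12−11 = 1, and it's reachable by doing all non-successors before H.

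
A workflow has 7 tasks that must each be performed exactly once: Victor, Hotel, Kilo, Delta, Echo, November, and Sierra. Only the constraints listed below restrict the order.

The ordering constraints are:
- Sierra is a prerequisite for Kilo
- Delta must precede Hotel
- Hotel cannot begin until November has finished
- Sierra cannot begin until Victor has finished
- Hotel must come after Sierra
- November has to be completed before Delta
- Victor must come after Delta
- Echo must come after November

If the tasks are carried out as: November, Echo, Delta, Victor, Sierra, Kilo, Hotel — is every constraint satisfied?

Yes

Every stated constraint is respected: November sits at position 1, ahead of Hotel at position 7, and each of the other listed pairs likewise has the predecessor earlier in the sequence.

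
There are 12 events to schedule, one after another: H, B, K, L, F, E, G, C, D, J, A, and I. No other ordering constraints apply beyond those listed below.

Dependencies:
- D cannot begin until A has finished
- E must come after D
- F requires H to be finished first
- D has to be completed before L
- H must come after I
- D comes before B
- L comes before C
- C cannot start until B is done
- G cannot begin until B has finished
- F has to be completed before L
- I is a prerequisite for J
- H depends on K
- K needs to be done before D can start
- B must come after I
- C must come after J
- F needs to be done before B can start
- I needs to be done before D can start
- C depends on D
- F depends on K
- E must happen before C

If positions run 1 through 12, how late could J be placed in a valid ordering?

The only event forced after J (directly or by a chain) is C.
With 1 mandatory successor out of 12 events total, the latest slot for J is 12−1 = 11, and it's reachable by doing all non-successors before J.

11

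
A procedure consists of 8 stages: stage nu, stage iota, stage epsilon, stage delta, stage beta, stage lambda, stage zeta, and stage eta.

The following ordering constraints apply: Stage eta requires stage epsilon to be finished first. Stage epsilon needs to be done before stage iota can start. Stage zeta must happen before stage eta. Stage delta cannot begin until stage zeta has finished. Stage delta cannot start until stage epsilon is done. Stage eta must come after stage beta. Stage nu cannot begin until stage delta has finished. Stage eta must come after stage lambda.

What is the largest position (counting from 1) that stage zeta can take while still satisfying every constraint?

5

The stages that are forced after stage zeta, directly or by a chain of constraints, are stage nu, stage delta, stage eta. That's 3 stages.
With 3 mandatory successors out of 8 stages total, the latest slot for stage zeta is 8−3 = 5, and it's reachable by doing all non-successors before stage zeta.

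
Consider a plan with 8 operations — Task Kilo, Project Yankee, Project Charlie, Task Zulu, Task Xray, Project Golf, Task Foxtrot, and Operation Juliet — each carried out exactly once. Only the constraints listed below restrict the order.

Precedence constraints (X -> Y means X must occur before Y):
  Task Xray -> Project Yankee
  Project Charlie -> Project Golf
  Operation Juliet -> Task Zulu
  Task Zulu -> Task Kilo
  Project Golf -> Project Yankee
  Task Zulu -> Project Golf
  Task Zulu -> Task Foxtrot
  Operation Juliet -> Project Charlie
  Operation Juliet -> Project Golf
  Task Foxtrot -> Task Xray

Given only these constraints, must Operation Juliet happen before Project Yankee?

Yes

Chaining the stated constraints: Operation Juliet → Project Golf → Project Yankee.
Hence Operation Juliet necessarily comes before Project Yankee.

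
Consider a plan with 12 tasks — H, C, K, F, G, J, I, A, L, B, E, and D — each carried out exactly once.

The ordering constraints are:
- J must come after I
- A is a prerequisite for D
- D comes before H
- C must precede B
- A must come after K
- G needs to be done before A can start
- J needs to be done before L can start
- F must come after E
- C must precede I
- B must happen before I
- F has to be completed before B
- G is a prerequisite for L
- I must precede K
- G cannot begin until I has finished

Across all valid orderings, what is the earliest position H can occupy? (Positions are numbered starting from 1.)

Working backwards through the constraints from H, its full set of required predecessors is C, K, F, G, I, A, B, E, D — 9 of them.
So at minimum 9 tasks come before H, putting H no earlier than position 10. That position is achievable by scheduling exactly those predecessors first.

10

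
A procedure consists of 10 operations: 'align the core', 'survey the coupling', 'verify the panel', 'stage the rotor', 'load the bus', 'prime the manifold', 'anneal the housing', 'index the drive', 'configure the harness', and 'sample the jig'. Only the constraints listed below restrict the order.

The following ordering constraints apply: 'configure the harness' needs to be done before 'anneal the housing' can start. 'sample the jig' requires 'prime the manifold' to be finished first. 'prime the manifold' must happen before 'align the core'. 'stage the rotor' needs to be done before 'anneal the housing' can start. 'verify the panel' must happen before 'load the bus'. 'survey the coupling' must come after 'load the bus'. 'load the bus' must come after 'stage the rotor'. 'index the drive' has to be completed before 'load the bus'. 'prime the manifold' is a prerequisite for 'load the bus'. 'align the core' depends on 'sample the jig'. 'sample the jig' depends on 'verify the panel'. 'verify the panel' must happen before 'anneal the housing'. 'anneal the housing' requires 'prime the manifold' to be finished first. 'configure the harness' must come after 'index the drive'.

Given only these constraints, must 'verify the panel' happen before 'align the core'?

There is a constraint chain 'verify the panel' → 'sample the jig' → 'align the core'.
That forces 'verify the panel' before 'align the core' in every valid schedule.

Yes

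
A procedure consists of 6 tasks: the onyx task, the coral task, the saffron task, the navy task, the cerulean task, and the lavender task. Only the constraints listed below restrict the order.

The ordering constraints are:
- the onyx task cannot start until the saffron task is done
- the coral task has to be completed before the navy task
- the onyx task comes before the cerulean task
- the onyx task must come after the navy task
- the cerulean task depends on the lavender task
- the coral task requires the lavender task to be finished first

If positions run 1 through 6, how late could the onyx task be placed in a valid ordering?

5

The only task forced after the onyx task (directly or by a chain) is the cerulean task.
So at least 1 task follows the onyx task, putting the onyx task no later than position 5. That position is achievable by scheduling everything else first.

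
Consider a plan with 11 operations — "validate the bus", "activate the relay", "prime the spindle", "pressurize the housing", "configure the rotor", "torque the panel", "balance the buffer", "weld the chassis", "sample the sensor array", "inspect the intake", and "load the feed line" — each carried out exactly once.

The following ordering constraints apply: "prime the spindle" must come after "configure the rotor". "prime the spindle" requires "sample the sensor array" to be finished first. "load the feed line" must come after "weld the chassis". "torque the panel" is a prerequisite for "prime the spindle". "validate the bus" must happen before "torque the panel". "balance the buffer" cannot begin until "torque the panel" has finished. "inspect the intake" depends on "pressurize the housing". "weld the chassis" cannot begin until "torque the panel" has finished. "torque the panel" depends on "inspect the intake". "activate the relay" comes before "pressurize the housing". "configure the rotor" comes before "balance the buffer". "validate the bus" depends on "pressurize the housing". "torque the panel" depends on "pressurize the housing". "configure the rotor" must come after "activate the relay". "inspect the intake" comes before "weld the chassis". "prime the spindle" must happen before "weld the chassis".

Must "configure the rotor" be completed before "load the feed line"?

Yes

There is a constraint chain "configure the rotor" → "prime the spindle" → "weld the chassis" → "load the feed line".
That forces "configure the rotor" before "load the feed line" in every valid schedule.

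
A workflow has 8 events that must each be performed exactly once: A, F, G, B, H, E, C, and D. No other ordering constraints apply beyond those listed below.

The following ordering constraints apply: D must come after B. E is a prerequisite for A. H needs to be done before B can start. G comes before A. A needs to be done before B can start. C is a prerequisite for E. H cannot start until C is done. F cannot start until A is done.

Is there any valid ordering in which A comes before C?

The constraints give a chain C → E → A, which forces C before A.
So no valid ordering can have A before C.

No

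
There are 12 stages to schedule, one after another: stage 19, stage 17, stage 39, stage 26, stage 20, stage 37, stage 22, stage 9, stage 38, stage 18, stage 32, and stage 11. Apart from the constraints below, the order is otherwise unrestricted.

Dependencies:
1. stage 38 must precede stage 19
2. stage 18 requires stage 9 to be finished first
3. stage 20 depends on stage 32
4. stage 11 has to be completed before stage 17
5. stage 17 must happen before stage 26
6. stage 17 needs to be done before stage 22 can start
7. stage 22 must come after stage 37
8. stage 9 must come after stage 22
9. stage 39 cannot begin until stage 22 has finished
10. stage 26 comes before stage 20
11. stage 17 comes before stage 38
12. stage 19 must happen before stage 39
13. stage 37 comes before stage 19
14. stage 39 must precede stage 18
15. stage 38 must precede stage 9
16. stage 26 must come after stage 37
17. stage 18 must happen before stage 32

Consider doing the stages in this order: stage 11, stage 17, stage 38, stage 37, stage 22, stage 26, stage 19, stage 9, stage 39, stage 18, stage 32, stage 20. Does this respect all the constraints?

Every stated constraint is respected: stage 26 sits at position 6, ahead of stage 20 at position 12, and each of the other listed pairs likewise has the predecessor earlier in the sequence.

Yes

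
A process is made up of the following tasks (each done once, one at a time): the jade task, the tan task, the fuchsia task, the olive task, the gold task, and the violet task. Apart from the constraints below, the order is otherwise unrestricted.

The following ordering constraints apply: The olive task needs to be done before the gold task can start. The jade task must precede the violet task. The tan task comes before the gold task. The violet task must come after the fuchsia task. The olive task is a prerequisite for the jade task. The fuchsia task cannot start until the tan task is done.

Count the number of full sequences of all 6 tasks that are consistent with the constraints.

22

2 tasks have no prerequisites (the tan task, the olive task), so any of them could come first.
Counting all ways to extend the partial order to a total order gives 22.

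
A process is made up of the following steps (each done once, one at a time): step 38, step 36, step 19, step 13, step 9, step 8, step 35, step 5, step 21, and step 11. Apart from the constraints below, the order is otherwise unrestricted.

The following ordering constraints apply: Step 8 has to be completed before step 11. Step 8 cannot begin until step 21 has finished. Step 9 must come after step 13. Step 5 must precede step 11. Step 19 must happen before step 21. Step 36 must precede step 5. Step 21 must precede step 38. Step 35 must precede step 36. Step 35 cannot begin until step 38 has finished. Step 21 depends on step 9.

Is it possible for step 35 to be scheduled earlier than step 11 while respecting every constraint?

Yes

Step 35 is actually forced before step 11 by the constraints, so certainly some valid ordering has step 35 first.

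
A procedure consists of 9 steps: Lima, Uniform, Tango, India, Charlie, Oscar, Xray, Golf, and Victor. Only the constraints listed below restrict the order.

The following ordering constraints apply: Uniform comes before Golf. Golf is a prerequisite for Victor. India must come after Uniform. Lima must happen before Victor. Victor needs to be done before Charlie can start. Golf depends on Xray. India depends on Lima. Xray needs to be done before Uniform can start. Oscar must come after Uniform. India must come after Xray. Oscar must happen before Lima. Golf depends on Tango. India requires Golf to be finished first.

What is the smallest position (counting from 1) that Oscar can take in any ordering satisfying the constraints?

Every step that must precede Oscar has to come before it. Tracing all chains that end at Oscar, those steps are: Uniform, Xray — 2 in total.
So at minimum 2 steps come before Oscar, putting Oscar no earlier than position 3. That position is achievable by scheduling exactly those predecessors first.

3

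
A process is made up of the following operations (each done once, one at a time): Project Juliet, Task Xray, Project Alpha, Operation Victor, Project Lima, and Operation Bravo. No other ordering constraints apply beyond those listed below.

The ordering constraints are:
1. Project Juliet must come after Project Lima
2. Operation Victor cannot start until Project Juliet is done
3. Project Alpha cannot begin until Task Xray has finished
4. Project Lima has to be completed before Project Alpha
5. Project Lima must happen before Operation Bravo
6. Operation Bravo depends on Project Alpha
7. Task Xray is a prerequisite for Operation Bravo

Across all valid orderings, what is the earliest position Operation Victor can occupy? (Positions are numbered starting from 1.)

3

Every operation that must precede Operation Victor has to come before it. Tracing all chains that end at Operation Victor, those operations are: Project Juliet, Project Lima — 2 in total.
So at minimum 2 operations come before Operation Victor, putting Operation Victor no earlier than position 3. That position is achievable by scheduling exactly those predecessors first.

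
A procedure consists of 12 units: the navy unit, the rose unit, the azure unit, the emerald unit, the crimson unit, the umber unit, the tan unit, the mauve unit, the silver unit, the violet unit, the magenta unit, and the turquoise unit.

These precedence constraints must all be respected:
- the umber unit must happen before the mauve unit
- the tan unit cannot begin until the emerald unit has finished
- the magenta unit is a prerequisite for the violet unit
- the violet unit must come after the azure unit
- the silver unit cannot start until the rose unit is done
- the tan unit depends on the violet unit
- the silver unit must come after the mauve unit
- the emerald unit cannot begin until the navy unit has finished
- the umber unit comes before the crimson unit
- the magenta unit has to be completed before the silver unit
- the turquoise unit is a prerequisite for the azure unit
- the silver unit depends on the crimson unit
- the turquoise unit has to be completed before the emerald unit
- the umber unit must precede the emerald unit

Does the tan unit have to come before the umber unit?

No

The constraints actually force the umber unit before the tan unit (via the umber unit → the emerald unit → the tan unit), not the other way around.
So the tan unit never precedes the umber unit.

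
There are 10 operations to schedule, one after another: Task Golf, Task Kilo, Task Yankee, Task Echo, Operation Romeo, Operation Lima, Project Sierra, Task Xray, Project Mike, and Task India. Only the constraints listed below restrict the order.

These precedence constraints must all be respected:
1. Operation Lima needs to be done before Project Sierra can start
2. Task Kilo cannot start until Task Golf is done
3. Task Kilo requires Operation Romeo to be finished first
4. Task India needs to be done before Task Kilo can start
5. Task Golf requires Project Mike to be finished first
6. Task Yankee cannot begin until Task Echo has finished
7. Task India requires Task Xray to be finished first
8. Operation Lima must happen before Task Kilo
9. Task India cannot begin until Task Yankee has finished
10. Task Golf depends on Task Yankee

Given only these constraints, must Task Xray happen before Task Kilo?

Yes

Tracing the constraints gives a chain: Task Xray → Task India → Task Kilo.
So Task Xray must precede Task Kilo in any valid ordering.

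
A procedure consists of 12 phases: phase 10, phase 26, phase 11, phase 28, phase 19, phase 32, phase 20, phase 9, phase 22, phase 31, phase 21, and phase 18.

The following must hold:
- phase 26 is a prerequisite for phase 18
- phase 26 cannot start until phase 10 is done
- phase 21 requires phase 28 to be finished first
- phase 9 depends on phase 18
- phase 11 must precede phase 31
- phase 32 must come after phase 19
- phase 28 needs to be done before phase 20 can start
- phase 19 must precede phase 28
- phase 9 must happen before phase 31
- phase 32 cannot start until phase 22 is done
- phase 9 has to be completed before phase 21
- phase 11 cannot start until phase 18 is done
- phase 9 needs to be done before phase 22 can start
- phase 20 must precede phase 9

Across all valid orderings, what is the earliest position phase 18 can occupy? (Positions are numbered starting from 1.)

The phases that are forced before phase 18, directly or transitively, are phase 10, phase 26. That's 2 phases.
With 2 mandatory predecessors, the earliest phase 18 can sit is position 2+1 = 3, and placing just those 2 first achieves it.

3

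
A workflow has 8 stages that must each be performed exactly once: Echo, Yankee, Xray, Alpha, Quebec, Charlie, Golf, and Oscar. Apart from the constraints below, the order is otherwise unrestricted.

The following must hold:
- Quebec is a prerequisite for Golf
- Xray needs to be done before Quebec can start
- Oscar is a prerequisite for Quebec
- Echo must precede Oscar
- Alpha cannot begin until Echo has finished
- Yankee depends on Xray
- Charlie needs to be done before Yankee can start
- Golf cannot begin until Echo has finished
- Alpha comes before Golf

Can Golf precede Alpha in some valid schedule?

No

Following Alpha → Golf, Alpha must precede Golf in every valid ordering.
Hence Golf can never be scheduled before Alpha.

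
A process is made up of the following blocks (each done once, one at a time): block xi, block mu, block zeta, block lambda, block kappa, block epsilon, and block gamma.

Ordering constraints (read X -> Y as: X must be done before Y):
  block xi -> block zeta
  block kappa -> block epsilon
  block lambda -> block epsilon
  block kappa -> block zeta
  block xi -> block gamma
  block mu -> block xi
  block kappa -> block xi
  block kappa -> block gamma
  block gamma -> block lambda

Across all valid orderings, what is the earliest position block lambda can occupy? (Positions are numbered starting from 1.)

Every block that must precede block lambda has to come before it. Tracing all chains that end at block lambda, those blocks are: block xi, block mu, block kappa, block gamma — 4 in total.
So at minimum 4 blocks come before block lambda, putting block lambda no earlier than position 5. That position is achievable by scheduling exactly those predecessors first.

5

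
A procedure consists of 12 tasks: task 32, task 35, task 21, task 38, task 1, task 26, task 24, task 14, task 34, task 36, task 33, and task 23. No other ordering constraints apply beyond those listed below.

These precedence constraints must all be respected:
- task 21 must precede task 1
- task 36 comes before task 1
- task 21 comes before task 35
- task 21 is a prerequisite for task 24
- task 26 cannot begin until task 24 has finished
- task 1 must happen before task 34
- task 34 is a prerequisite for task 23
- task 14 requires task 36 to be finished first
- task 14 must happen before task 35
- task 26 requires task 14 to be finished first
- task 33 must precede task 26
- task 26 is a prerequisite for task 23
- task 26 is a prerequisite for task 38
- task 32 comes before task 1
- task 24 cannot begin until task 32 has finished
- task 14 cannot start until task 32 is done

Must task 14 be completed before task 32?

The constraints actually force task 32 before task 14 (via task 32 → task 14), not the other way around.
So task 14 does not have to come before task 32 — it cannot.

No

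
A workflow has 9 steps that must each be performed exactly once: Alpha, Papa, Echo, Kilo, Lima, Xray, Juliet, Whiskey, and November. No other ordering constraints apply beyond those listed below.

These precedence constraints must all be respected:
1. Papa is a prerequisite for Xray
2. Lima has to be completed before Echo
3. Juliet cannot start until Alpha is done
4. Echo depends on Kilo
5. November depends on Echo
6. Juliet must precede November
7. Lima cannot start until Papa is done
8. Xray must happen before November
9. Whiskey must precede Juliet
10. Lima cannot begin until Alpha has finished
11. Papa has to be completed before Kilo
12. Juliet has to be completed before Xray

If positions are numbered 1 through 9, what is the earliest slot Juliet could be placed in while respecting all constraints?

3

The steps that are forced before Juliet, directly or transitively, are Alpha, Whiskey. That's 2 steps.
With 2 mandatory predecessors, the earliest Juliet can sit is position 2+1 = 3, and placing just those 2 first achieves it.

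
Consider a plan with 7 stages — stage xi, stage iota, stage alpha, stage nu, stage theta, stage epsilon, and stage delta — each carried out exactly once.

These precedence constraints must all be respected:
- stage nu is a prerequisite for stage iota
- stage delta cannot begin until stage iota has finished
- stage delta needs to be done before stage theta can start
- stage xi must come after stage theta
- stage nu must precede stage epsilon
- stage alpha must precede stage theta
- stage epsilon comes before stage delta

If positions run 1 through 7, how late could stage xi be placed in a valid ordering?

Stage xi has no required successors, so nothing stops it from going last (position 7).

7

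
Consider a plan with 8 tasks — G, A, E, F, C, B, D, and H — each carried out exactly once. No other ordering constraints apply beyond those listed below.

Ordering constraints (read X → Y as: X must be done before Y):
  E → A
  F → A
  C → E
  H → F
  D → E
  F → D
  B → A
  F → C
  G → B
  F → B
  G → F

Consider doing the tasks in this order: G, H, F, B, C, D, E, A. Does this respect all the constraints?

Yes

Going through the constraints one by one, each required predecessor appears earlier in the sequence than its dependent — e.g. F (position 3) is before A (position 8), as required.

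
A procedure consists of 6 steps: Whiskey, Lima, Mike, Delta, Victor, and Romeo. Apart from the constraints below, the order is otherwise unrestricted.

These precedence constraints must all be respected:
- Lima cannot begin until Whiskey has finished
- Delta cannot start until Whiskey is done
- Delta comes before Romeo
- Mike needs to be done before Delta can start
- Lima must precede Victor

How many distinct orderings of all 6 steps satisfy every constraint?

The steps with no prerequisites are Whiskey, Mike; any of them can be placed first.
Systematically extending each partial ordering one step at a time and counting, there are 16 complete orderings.

16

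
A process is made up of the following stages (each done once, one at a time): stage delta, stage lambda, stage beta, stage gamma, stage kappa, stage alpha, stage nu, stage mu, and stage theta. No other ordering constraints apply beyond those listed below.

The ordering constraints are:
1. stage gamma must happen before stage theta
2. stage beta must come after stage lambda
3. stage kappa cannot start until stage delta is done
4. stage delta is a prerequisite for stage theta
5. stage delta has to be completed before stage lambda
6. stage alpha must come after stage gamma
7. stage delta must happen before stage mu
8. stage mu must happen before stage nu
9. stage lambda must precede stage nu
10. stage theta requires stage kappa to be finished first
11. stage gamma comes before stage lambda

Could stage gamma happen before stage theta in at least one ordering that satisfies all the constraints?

Stage gamma is actually forced before stage theta by the constraints, so certainly some valid ordering has stage gamma first.

Yes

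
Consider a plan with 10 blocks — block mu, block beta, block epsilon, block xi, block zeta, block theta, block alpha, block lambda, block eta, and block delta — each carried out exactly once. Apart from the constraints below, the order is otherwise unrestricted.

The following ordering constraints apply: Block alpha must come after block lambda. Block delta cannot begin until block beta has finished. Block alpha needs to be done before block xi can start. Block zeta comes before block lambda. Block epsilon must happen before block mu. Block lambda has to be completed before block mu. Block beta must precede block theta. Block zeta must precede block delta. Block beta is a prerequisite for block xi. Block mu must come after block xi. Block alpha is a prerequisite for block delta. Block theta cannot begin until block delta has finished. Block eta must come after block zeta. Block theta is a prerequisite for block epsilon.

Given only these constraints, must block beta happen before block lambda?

Block beta and block lambda are not related by any chain of constraints.
A valid ordering placing block lambda before block beta exists, so the answer is no.

No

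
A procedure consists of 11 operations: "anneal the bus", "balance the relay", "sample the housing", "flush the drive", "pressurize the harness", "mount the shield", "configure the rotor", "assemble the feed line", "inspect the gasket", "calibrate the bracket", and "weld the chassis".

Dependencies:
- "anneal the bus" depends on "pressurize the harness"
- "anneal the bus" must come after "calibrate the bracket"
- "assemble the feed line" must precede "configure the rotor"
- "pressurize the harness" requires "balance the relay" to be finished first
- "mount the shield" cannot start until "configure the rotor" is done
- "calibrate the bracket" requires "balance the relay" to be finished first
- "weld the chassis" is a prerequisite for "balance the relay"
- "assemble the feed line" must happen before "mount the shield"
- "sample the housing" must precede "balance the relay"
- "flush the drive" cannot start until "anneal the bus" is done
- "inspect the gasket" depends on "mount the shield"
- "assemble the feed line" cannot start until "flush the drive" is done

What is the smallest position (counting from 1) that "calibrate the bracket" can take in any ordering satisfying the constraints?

4

The operations that are forced before "calibrate the bracket", directly or transitively, are "balance the relay", "sample the housing", "weld the chassis". That's 3 operations.
With 3 mandatory predecessors, the earliest "calibrate the bracket" can sit is position 3+1 = 4, and placing just those 3 first achieves it.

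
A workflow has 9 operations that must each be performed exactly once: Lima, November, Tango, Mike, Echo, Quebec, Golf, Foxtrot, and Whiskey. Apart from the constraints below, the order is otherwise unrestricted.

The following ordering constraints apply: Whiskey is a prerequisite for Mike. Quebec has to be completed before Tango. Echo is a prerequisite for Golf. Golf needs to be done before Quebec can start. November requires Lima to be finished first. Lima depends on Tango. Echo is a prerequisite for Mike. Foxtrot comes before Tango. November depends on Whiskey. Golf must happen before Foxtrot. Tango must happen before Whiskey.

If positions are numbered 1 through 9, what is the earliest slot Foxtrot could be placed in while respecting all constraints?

Every operation that must precede Foxtrot has to come before it. Tracing all chains that end at Foxtrot, those operations are: Echo, Golf — 2 in total.
With 2 mandatory predecessors, the earliest Foxtrot can sit is position 2+1 = 3, and placing just those 2 first achieves it.

3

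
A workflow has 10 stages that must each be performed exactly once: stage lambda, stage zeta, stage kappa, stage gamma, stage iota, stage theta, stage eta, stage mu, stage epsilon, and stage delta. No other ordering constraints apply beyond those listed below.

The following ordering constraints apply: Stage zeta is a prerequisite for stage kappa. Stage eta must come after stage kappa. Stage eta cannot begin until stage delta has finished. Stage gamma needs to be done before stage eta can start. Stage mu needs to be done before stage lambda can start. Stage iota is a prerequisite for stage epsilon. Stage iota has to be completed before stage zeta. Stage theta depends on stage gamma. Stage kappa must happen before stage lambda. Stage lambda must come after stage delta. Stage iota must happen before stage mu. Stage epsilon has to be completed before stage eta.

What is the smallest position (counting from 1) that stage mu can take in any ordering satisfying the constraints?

The only stage forced before stage mu (directly or transitively) is stage iota.
With 1 mandatory predecessor, the earliest stage mu can sit is position 1+1 = 2, and placing just that one first achieves it.

2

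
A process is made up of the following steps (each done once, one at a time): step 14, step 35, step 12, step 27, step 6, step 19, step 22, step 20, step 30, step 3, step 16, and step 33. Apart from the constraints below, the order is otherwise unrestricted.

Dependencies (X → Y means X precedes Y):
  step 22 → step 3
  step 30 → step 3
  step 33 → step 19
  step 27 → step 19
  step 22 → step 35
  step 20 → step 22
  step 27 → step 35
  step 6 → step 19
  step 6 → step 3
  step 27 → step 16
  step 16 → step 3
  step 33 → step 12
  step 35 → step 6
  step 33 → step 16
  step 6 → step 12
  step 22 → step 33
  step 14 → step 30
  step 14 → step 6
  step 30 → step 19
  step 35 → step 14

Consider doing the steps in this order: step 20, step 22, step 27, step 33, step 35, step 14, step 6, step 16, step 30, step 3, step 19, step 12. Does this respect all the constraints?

Yes

Going through the constraints one by one, each required predecessor appears earlier in the sequence than its dependent — e.g. step 22 (position 2) is before step 3 (position 10), as required.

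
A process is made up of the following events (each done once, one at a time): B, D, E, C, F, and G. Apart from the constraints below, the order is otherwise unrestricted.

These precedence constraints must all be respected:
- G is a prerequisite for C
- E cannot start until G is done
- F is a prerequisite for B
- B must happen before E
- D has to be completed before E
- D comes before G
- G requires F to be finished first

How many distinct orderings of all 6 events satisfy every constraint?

12

2 events have no prerequisites (D, F), so any of them could come first.
Enumerating by repeatedly choosing an available event (one whose prerequisites are all placed) gives 12 distinct complete orderings.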